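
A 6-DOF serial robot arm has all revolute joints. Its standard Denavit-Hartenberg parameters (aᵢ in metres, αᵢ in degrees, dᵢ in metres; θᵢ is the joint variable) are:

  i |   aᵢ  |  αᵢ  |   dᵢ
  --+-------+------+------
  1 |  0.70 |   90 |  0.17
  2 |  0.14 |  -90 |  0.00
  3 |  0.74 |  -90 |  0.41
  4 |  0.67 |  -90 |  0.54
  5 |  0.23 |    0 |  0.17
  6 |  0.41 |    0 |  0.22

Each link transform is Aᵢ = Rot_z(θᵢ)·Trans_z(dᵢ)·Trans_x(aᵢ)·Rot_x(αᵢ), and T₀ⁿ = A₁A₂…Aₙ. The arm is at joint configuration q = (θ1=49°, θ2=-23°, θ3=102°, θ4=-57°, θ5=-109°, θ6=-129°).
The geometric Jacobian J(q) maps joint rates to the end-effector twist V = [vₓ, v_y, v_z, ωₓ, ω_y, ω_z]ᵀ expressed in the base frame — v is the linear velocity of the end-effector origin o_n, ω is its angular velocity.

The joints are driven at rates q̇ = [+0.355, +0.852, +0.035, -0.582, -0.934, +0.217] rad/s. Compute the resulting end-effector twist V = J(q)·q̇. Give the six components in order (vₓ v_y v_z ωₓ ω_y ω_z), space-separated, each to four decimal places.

-0.5502 -0.4243 0.0070 1.5240 -0.2576 0.4754

o_n = [-0.6016, 1.0759, 0.8489]
J₁: ẑ×o_n = [-1.0759, -0.6016, 0.0000], ω = ẑ
J2: z=[0.7547, -0.6561, 0.0000] o=[0.4592, 0.5283, 0.1700] → [-0.4454, -0.5124, -0.2827, 0.7547, -0.6561, 0.0000]
J3: z=[0.2563, 0.2949, 0.9205] o=[0.5438, 0.6256, 0.1153] → [-0.1982, -1.2424, 0.4532, 0.2563, 0.2949, 0.9205]
J4: z=[-0.4338, -0.8159, 0.3822] o=[0.0097, 1.1145, 0.5528] → [-0.2268, -0.1052, -0.4820, -0.4338, -0.8159, 0.3822]
J5: z=[-0.8640, 0.2564, -0.4332] o=[-0.3957, 1.0210, 1.3061] → [-0.0935, -0.3059, 0.0054, -0.8640, 0.2564, -0.4332]
J6: z=[-0.8640, 0.2564, -0.4332] o=[-0.6178, 0.8484, 1.2544] → [-0.0054, -0.3574, -0.2008, -0.8640, 0.2564, -0.4332]
V = J·q̇ = [-0.5502, -0.4243, 0.0070, 1.5240, -0.2576, 0.4754]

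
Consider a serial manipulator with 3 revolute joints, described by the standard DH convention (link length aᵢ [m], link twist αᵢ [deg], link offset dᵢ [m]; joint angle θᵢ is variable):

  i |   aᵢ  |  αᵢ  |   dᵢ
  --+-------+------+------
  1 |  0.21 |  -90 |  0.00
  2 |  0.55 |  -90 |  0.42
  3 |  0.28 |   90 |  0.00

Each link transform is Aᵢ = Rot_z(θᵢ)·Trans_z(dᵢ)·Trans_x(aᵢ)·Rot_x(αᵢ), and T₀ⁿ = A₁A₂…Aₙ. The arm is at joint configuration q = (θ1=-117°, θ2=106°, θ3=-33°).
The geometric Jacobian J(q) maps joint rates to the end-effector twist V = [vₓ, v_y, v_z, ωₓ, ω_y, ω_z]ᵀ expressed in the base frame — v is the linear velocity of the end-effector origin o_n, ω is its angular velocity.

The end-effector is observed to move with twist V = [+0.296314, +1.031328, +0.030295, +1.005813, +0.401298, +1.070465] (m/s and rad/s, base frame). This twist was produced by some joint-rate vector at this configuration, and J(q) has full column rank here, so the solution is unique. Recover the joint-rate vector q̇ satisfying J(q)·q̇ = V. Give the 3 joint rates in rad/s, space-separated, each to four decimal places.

o_n = [0.5130, -0.2543, -0.7544]
J₁: ẑ×o_n = [0.2543, 0.5130, -0.0000], ω = ẑ
J2: z=[0.8910, -0.4540, 0.0000] o=[-0.0953, -0.1871, 0.0000] → [0.3425, 0.6722, 0.2163, 0.8910, -0.4540, 0.0000]
J3: z=[0.4364, 0.8565, 0.2756] o=[0.3477, -0.2427, -0.5287] → [-0.1901, 0.1441, -0.1466, 0.4364, 0.8565, 0.2756]
q̇ = J⁺·V = [0.8370, 0.7140, 0.8470]

0.8370 0.7140 0.8470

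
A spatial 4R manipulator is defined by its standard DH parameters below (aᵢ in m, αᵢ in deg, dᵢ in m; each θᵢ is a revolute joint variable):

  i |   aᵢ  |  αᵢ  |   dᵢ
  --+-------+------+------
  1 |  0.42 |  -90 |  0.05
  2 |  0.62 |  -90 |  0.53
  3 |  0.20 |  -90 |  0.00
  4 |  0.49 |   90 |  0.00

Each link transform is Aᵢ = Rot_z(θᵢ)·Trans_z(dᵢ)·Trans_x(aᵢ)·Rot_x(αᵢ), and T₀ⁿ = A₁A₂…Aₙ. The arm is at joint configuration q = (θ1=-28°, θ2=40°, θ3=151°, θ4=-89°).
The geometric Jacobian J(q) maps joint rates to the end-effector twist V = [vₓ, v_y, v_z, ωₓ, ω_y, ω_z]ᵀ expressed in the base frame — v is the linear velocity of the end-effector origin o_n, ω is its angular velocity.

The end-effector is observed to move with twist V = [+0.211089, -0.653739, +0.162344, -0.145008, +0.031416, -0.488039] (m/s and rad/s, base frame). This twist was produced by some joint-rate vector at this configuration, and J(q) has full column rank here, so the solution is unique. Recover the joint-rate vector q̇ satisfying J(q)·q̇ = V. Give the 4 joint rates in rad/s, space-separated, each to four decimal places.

o_n = [0.5901, 0.1720, -0.6066]
J₁: ẑ×o_n = [-0.1720, 0.5901, 0.0000], ω = ẑ
J2: z=[0.4695, 0.8829, 0.0000] o=[0.3708, -0.1972, 0.0500] → [-0.5797, 0.3082, -0.0203, 0.4695, 0.8829, 0.0000]
J3: z=[-0.5675, 0.3018, -0.7660] o=[1.0390, 0.0478, -0.3485] → [0.0172, 0.1974, 0.0650, -0.5675, 0.3018, -0.7660]
J4: z=[0.0827, 0.9466, 0.3116] o=[0.8752, 0.0251, -0.2361] → [-0.3965, -0.0582, 0.2820, 0.0827, 0.9466, 0.3116]
q̇ = J⁺·V = [-0.7410, -0.5310, -0.1020, 0.5610]

-0.7410 -0.5310 -0.1020 0.5610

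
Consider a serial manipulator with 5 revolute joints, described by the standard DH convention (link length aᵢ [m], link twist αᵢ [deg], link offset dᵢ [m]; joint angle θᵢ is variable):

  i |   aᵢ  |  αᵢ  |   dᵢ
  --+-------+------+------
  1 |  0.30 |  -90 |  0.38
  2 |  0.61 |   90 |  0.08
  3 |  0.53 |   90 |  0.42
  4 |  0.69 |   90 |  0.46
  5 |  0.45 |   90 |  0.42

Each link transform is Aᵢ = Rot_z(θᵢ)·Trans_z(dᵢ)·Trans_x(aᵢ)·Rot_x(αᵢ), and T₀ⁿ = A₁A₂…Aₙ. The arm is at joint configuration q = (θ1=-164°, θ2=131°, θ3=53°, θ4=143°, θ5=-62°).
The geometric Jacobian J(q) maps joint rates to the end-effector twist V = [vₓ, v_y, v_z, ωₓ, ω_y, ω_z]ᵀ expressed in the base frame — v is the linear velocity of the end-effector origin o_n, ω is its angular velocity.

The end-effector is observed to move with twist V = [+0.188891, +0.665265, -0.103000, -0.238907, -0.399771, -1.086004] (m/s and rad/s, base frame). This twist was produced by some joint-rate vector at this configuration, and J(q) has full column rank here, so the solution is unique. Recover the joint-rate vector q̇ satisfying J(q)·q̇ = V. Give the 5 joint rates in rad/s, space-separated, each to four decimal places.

o_n = [-0.7642, -0.3155, -0.9982]
J₁: ẑ×o_n = [0.3155, -0.7642, 0.0000], ω = ẑ
J2: z=[0.2756, -0.9613, 0.0000] o=[-0.2884, -0.0827, 0.3800] → [1.3248, 0.3799, -0.5216, 0.2756, -0.9613, 0.0000]
J3: z=[-0.7255, -0.2080, -0.6561] o=[0.1184, -0.0493, -0.0804] → [0.0163, -0.0868, 0.0095, -0.7255, -0.2080, -0.6561]
J4: z=[0.3378, 0.7229, -0.6027] o=[0.1315, -0.4859, -0.5966] → [-0.1876, 0.6755, 0.7051, 0.3378, 0.7229, -0.6027]
J5: z=[-0.2185, -0.5627, -0.7973] o=[-0.3448, 0.1234, -0.8960] → [-0.2924, 0.3121, -0.1401, -0.2185, -0.5627, -0.7973]
q̇ = J⁺·V = [-0.6090, 0.3260, 0.4680, 0.1140, 0.1270]

-0.6090 0.3260 0.4680 0.1140 0.1270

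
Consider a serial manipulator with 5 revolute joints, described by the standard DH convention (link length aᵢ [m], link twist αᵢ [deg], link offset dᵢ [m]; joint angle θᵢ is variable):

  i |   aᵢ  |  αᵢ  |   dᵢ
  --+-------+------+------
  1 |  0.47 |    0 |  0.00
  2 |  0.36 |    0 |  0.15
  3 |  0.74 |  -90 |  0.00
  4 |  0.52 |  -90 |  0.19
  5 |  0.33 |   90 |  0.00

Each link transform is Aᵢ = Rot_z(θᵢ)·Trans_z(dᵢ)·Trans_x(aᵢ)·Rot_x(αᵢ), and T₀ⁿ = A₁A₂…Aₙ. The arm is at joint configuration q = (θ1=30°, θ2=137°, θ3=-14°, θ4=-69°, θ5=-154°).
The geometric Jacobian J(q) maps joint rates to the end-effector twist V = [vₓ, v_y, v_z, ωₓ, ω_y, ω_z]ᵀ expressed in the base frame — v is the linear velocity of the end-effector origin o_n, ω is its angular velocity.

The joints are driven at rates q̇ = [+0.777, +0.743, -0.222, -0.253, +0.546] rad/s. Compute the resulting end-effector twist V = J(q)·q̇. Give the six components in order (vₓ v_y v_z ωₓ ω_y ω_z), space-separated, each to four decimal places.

o_n = [-0.8264, 0.3901, 0.3586]
J₁: ẑ×o_n = [-0.3901, -0.8264, 0.0000], ω = ẑ
J2: z=[0.0000, 0.0000, 1.0000] o=[0.4070, 0.2350, 0.0000] → [-0.1551, -1.2334, 0.0000, 0.0000, 0.0000, 1.0000]
J3: z=[0.0000, 0.0000, 1.0000] o=[0.0563, 0.3160, 0.1500] → [-0.0741, -0.8826, 0.0000, 0.0000, 0.0000, 1.0000]
J4: z=[-0.4540, -0.8910, 0.0000] o=[-0.6031, 0.6519, 0.1500] → [-0.1858, 0.0947, -0.0801, -0.4540, -0.8910, 0.0000]
J5: z=[-0.8318, 0.4238, -0.3584] o=[-0.8554, 0.5672, 0.6355] → [-0.1808, -0.2407, 0.1351, -0.8318, 0.4238, -0.3584]
V = J·q̇ = [-0.4536, -1.5179, 0.0940, -0.3393, 0.4568, 1.1023]

-0.4536 -1.5179 0.0940 -0.3393 0.4568 1.1023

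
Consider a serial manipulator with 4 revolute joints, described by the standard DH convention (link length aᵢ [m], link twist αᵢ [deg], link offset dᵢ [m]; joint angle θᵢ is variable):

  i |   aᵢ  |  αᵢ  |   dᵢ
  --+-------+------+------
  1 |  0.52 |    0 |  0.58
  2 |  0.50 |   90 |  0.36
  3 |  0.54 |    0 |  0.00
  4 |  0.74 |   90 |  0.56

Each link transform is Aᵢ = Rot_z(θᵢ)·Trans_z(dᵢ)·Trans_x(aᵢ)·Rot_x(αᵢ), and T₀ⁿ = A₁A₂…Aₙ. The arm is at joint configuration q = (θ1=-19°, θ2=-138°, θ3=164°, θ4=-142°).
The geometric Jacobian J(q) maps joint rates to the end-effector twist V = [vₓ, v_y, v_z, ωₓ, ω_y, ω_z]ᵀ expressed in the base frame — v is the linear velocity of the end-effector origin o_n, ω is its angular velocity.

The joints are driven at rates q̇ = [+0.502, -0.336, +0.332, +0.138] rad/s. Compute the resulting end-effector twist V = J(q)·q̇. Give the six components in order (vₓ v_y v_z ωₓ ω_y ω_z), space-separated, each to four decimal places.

0.2081 0.1788 0.1501 -0.1836 0.4326 0.1660

o_n = [-0.3411, 0.0856, 1.3661]
J₁: ẑ×o_n = [-0.0856, -0.3411, 0.0000], ω = ẑ
J2: z=[0.0000, 0.0000, 1.0000] o=[0.4917, -0.1693, 0.5800] → [-0.2549, -0.8328, 0.0000, 0.0000, 0.0000, 1.0000]
J3: z=[-0.3907, 0.9205, 0.0000] o=[0.0314, -0.3647, 0.9400] → [0.3922, 0.1665, 0.1670, -0.3907, 0.9205, 0.0000]
J4: z=[-0.3907, 0.9205, 0.0000] o=[0.5092, -0.1618, 1.0888] → [0.2552, 0.1083, 0.6861, -0.3907, 0.9205, 0.0000]
V = J·q̇ = [0.2081, 0.1788, 0.1501, -0.1836, 0.4326, 0.1660]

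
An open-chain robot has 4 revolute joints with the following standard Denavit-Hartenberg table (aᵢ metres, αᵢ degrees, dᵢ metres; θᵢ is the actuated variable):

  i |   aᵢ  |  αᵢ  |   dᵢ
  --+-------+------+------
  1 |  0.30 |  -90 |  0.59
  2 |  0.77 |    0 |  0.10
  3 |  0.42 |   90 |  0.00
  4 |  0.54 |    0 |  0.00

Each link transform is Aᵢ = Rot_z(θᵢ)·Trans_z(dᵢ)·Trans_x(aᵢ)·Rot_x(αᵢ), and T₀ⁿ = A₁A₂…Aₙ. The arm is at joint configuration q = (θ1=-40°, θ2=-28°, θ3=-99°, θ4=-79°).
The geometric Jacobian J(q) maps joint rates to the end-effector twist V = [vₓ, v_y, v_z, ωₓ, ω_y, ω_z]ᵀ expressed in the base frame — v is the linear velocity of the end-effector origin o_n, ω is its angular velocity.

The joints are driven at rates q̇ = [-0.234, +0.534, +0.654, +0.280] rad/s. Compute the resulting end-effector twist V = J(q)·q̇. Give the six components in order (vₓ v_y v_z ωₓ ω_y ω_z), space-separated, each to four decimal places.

0.3010 -0.4181 0.1294 0.5923 1.0538 -0.4025

o_n = [0.2330, -0.7570, 1.3692]
J₁: ẑ×o_n = [0.7570, 0.2330, -0.0000], ω = ẑ
J2: z=[0.6428, 0.7660, 0.0000] o=[0.2298, -0.1928, 0.5900] → [0.5969, -0.5009, -0.3651, 0.6428, 0.7660, 0.0000]
J3: z=[0.6428, 0.7660, 0.0000] o=[0.8149, -0.5532, 0.9515] → [0.3200, -0.2685, 0.3148, 0.6428, 0.7660, 0.0000]
J4: z=[-0.6118, 0.5134, -0.6018] o=[0.6213, -0.3908, 1.2869] → [-0.1781, 0.2840, 0.4233, -0.6118, 0.5134, -0.6018]
V = J·q̇ = [0.3010, -0.4181, 0.1294, 0.5923, 1.0538, -0.4025]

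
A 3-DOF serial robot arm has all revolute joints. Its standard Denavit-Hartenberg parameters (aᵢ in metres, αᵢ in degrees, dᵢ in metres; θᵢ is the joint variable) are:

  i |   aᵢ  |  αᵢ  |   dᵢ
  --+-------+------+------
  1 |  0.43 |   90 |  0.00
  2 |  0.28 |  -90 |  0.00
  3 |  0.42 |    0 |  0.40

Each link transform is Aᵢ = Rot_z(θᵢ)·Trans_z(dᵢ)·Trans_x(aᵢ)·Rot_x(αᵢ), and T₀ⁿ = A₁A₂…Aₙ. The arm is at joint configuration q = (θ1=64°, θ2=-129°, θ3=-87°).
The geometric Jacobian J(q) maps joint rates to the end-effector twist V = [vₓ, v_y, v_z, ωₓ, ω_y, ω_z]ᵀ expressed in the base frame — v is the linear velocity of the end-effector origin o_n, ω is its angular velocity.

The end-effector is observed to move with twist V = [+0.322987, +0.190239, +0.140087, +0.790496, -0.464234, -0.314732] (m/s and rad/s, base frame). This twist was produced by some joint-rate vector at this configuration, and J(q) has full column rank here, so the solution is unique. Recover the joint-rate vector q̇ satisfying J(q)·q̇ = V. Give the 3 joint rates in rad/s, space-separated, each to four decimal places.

-0.3720 0.9140 -0.0910

o_n = [0.6184, 0.3112, -0.4864]
J₁: ẑ×o_n = [-0.3112, 0.6184, 0.0000], ω = ẑ
J2: z=[0.8988, -0.4384, 0.0000] o=[0.1885, 0.3865, 0.0000] → [0.2132, 0.4372, 0.1208, 0.8988, -0.4384, 0.0000]
J3: z=[0.3407, 0.6985, -0.6293] o=[0.1113, 0.2281, -0.2176] → [-0.1355, -0.2276, -0.3260, 0.3407, 0.6985, -0.6293]
q̇ = J⁺·V = [-0.3720, 0.9140, -0.0910]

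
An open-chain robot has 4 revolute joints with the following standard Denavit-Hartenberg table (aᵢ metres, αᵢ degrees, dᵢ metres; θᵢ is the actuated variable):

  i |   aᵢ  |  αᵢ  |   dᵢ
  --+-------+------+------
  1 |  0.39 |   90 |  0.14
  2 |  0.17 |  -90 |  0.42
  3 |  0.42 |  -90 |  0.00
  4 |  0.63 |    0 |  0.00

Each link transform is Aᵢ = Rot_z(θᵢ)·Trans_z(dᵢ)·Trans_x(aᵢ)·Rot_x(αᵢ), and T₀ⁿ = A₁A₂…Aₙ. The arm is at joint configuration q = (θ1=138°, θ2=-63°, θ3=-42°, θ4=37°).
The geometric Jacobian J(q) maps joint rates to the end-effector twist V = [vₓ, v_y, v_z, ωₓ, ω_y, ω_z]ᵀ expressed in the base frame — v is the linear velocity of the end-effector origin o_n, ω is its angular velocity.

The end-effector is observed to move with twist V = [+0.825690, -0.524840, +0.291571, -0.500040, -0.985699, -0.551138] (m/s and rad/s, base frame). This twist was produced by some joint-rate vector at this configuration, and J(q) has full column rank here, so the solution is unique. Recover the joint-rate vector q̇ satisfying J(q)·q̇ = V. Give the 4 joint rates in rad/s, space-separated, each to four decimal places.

0.1040 -0.5640 -0.5540 0.6770

o_n = [0.3668, 1.0661, -0.7949]
J₁: ẑ×o_n = [-1.0661, 0.3668, 0.0000], ω = ẑ
J2: z=[0.6691, 0.7431, 0.0000] o=[-0.2898, 0.2610, 0.1400] → [-0.6947, 0.6255, 0.0508, 0.6691, 0.7431, 0.0000]
J3: z=[-0.6621, 0.5962, 0.4540] o=[-0.0661, 0.6247, -0.0115] → [-0.6674, -0.3222, -0.5504, -0.6621, 0.5962, 0.4540]
J4: z=[-0.7230, -0.3490, -0.5962] o=[0.0166, 0.9284, -0.2896] → [0.2585, -0.5741, 0.0226, -0.7230, -0.3490, -0.5962]
q̇ = J⁺·V = [0.1040, -0.5640, -0.5540, 0.6770]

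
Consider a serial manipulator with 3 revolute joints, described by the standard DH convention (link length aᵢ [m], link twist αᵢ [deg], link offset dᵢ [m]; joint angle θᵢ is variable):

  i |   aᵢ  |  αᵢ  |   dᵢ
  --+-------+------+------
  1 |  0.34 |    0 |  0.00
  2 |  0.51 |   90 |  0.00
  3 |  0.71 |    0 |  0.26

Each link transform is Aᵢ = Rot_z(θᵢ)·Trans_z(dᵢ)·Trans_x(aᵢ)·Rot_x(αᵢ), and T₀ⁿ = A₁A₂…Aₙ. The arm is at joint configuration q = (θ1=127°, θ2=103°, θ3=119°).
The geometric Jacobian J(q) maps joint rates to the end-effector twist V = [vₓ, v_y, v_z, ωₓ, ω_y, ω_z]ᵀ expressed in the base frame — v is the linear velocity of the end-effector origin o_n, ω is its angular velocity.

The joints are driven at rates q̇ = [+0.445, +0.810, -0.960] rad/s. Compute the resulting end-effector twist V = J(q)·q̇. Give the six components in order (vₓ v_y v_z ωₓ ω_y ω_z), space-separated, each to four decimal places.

o_n = [-0.5104, 0.3117, 0.6210]
J₁: ẑ×o_n = [-0.3117, -0.5104, 0.0000], ω = ẑ
J2: z=[0.0000, 0.0000, 1.0000] o=[-0.2046, 0.2715, 0.0000] → [-0.0401, -0.3057, 0.0000, 0.0000, 0.0000, 1.0000]
J3: z=[-0.7660, 0.6428, 0.0000] o=[-0.5324, -0.1191, 0.0000] → [0.3992, 0.4757, -0.3442, -0.7660, 0.6428, 0.0000]
V = J·q̇ = [-0.5544, -0.9314, 0.3304, 0.7354, -0.6171, 1.2550]

-0.5544 -0.9314 0.3304 0.7354 -0.6171 1.2550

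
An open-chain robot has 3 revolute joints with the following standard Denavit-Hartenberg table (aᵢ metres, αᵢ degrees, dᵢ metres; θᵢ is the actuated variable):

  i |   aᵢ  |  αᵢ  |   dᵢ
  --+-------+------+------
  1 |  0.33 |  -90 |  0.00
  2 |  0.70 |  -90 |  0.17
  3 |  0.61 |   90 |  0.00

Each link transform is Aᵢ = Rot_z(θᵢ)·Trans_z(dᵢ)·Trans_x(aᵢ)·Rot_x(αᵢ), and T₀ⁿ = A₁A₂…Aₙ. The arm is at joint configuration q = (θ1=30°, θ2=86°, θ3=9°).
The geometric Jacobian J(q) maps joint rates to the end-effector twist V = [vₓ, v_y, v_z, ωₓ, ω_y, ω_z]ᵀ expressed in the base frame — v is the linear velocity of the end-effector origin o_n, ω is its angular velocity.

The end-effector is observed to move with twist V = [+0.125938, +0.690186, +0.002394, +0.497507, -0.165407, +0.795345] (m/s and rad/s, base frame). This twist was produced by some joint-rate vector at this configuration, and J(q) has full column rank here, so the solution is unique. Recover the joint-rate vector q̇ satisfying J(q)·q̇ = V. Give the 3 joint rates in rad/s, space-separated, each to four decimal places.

0.7710 -0.3920 -0.3490

o_n = [0.3272, 0.2750, -1.2993]
J₁: ẑ×o_n = [-0.2750, 0.3272, 0.0000], ω = ẑ
J2: z=[-0.5000, 0.8660, 0.0000] o=[0.2858, 0.1650, 0.0000] → [-1.1252, -0.6497, -0.0909, -0.5000, 0.8660, 0.0000]
J3: z=[-0.8639, -0.4988, -0.0698] o=[0.2431, 0.3366, -0.6983] → [0.2955, -0.5251, 0.0952, -0.8639, -0.4988, -0.0698]
q̇ = J⁺·V = [0.7710, -0.3920, -0.3490]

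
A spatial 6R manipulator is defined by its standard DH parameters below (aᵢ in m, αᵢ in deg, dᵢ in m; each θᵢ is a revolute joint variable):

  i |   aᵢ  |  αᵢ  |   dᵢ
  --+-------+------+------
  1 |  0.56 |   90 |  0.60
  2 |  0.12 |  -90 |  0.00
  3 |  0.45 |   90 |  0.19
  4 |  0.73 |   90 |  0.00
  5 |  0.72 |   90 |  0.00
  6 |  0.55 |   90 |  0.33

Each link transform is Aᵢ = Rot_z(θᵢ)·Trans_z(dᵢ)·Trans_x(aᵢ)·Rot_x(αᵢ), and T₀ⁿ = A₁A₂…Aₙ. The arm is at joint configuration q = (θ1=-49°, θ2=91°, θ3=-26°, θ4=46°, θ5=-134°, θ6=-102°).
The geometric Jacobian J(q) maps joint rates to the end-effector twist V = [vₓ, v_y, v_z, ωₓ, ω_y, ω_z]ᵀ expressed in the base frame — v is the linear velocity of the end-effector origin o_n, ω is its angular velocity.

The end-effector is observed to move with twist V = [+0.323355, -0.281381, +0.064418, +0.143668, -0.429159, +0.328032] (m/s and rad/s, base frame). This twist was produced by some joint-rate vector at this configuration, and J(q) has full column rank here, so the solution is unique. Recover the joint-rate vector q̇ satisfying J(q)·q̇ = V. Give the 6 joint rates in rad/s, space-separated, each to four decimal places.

o_n = [0.0628, 0.1351, 0.9012]
J₁: ẑ×o_n = [-0.1351, 0.0628, 0.0000], ω = ẑ
J2: z=[-0.7547, -0.6561, 0.0000] o=[0.3674, -0.4226, 0.6000] → [-0.1976, 0.2273, -0.6208, -0.7547, -0.6561, 0.0000]
J3: z=[-0.6560, 0.7546, -0.0175] o=[0.3660, -0.4211, 0.7200] → [0.1465, 0.1242, -0.1360, -0.6560, 0.7546, -0.0175]
J4: z=[-0.6733, -0.5954, -0.4383] o=[0.0879, -0.4018, 1.1211] → [0.3662, -0.1370, -0.3764, -0.6733, -0.5954, -0.4383]
J5: z=[0.2103, -0.7225, 0.6586] o=[-0.4296, -0.1454, 1.5676] → [0.2968, 0.4644, 0.4147, 0.2103, -0.7225, 0.6586]
J6: z=[0.0422, -0.6663, -0.7445] o=[0.2737, -0.0127, 1.4887] → [0.5014, 0.1818, -0.1343, 0.0422, -0.6663, -0.7445]
q̇ = J⁺·V = [0.8910, -0.6540, -0.3970, 0.8850, -0.1000, 0.1560]

0.8910 -0.6540 -0.3970 0.8850 -0.1000 0.1560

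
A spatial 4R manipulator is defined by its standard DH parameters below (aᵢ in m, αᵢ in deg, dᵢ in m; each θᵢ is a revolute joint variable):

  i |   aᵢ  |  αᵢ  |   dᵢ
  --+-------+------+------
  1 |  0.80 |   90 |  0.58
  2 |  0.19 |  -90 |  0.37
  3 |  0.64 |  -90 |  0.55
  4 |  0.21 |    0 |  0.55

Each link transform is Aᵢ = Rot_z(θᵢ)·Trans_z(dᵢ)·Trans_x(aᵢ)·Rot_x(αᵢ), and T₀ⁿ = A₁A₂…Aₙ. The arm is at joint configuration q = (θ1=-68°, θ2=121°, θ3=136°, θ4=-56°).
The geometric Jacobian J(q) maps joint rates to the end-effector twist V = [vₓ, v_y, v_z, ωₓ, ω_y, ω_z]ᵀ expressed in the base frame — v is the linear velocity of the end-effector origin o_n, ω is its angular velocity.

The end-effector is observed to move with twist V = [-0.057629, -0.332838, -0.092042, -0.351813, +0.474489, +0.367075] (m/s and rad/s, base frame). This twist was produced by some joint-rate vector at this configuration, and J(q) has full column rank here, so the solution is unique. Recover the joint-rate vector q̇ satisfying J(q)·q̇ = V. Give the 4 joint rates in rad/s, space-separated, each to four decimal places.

0.8970 -0.0170 0.7630 0.2300

o_n = [-0.0127, -0.6079, -0.4246]
J₁: ẑ×o_n = [0.6079, -0.0127, 0.0000], ω = ẑ
J2: z=[-0.9272, -0.3746, 0.0000] o=[0.2997, -0.7417, 0.5800] → [0.3763, -0.9314, -0.2411, -0.9272, -0.3746, 0.0000]
J3: z=[-0.3211, 0.7948, -0.5150] o=[-0.0800, -0.7896, 0.7429] → [-0.8342, -0.4096, -0.1119, -0.3211, 0.7948, -0.5150]
J4: z=[-0.5329, -0.6012, -0.5954] o=[0.2444, -0.4058, 0.0650] → [0.1740, -0.1078, -0.0469, -0.5329, -0.6012, -0.5954]
q̇ = J⁺·V = [0.8970, -0.0170, 0.7630, 0.2300]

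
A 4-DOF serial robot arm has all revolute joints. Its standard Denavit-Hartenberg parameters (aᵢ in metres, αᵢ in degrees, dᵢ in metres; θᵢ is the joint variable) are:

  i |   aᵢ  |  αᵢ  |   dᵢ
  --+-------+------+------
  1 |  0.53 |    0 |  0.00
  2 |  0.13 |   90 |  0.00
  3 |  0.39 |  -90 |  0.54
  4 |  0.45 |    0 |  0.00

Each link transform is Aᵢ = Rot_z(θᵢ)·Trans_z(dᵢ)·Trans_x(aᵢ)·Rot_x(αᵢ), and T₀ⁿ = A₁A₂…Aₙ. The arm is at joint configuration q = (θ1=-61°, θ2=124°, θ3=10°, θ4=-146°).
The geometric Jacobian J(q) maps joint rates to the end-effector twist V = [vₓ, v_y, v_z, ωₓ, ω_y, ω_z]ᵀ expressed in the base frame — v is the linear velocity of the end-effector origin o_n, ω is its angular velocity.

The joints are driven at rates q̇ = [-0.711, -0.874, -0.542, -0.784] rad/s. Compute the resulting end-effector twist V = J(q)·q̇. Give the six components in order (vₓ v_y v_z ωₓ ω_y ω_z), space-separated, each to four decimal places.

o_n = [1.0289, -0.6923, 0.0029]
J₁: ẑ×o_n = [0.6923, 1.0289, -0.0000], ω = ẑ
J2: z=[0.0000, 0.0000, 1.0000] o=[0.2569, -0.4635, 0.0000] → [0.2287, 0.7719, -0.0000, 0.0000, 0.0000, 1.0000]
J3: z=[0.8910, -0.4540, 0.0000] o=[0.3160, -0.3477, 0.0000] → [-0.0013, -0.0026, 0.0167, 0.8910, -0.4540, 0.0000]
J4: z=[-0.0788, -0.1547, 0.9848] o=[0.9715, -0.2507, 0.0677] → [0.4449, 0.0514, 0.0437, -0.0788, -0.1547, 0.9848]
V = J·q̇ = [-1.0402, -1.4451, -0.0433, -0.4211, 0.3674, -2.3571]

-1.0402 -1.4451 -0.0433 -0.4211 0.3674 -2.3571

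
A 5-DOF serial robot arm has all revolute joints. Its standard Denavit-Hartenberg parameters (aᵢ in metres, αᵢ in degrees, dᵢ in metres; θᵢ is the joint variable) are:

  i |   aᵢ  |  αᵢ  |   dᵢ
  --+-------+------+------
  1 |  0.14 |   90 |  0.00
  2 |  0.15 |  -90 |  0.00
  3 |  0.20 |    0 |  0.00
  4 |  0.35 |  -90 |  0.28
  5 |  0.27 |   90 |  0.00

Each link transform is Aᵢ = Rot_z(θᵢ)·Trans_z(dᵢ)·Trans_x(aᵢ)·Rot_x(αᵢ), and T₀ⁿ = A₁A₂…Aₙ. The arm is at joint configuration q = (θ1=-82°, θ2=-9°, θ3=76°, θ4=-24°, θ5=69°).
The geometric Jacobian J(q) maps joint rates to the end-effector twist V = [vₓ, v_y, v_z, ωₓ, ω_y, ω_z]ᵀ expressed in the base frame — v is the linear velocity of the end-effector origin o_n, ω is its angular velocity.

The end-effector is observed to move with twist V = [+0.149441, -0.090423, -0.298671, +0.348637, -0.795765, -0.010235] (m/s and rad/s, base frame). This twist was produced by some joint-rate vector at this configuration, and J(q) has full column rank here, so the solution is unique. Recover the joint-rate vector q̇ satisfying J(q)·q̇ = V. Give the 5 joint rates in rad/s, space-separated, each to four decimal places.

o_n = [0.6260, -0.5300, -0.0465]
J₁: ẑ×o_n = [0.5300, 0.6260, -0.0000], ω = ẑ
J2: z=[-0.9903, -0.1392, 0.0000] o=[0.0195, -0.1386, 0.0000] → [0.0065, -0.0460, 0.4720, -0.9903, -0.1392, 0.0000]
J3: z=[0.0218, -0.1549, 0.9877] o=[0.0401, -0.2853, -0.0235] → [0.2452, 0.5792, 0.0854, 0.0218, -0.1549, 0.9877]
J4: z=[0.0218, -0.1549, 0.9877] o=[0.2389, -0.3057, -0.0310] → [0.2240, 0.3826, 0.0551, 0.0218, -0.1549, 0.9877]
J5: z=[0.5014, 0.8564, 0.1233] o=[0.5478, -0.5214, 0.2118] → [-0.2201, 0.1391, -0.0713, 0.5014, 0.8564, 0.1233]
q̇ = J⁺·V = [-0.3050, -0.8440, 0.1930, 0.2290, -0.9900]

-0.3050 -0.8440 0.1930 0.2290 -0.9900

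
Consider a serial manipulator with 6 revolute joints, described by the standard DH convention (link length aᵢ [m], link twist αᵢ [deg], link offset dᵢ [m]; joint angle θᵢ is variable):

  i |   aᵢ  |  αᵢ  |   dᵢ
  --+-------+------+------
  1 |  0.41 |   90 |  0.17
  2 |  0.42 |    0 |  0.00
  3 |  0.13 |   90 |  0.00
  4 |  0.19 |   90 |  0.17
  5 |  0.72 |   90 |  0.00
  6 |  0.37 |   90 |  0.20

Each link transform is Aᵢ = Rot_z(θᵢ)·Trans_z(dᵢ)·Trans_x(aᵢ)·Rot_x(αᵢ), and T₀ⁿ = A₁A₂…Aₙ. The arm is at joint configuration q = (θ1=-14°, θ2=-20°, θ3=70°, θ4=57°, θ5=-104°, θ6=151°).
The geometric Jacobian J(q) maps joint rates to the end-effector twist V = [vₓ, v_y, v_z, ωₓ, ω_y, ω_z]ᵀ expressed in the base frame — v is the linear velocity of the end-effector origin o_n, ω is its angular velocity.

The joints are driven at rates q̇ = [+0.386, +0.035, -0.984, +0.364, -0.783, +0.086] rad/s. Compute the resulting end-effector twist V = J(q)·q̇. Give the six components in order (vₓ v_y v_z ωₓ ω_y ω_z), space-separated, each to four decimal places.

0.4304 0.3926 -0.2343 -0.0085 0.6128 -0.3992

o_n = [0.8421, -0.0229, 0.3063]
J₁: ẑ×o_n = [0.0229, 0.8421, -0.0000], ω = ẑ
J2: z=[-0.2419, -0.9703, 0.0000] o=[0.3978, -0.0992, 0.1700] → [-0.1323, 0.0330, 0.4126, -0.2419, -0.9703, 0.0000]
J3: z=[-0.2419, -0.9703, 0.0000] o=[0.7808, -0.1947, 0.0264] → [-0.2717, 0.0677, 0.0179, -0.2419, -0.9703, 0.0000]
J4: z=[0.7433, -0.1853, -0.6428] o=[0.8618, -0.2149, 0.1259] → [0.0900, -0.1214, 0.1391, 0.7433, -0.1853, -0.6428]
J5: z=[0.6548, 0.3980, 0.6425] o=[1.0142, -0.4171, 0.0959] → [-0.1695, -0.2484, 0.3267, 0.6548, 0.3980, 0.6425]
J6: z=[0.0471, 0.8269, -0.5603] o=[0.4711, -0.1311, 0.4723] → [-0.0766, -0.2001, -0.3017, 0.0471, 0.8269, -0.5603]
V = J·q̇ = [0.4304, 0.3926, -0.2343, -0.0085, 0.6128, -0.3992]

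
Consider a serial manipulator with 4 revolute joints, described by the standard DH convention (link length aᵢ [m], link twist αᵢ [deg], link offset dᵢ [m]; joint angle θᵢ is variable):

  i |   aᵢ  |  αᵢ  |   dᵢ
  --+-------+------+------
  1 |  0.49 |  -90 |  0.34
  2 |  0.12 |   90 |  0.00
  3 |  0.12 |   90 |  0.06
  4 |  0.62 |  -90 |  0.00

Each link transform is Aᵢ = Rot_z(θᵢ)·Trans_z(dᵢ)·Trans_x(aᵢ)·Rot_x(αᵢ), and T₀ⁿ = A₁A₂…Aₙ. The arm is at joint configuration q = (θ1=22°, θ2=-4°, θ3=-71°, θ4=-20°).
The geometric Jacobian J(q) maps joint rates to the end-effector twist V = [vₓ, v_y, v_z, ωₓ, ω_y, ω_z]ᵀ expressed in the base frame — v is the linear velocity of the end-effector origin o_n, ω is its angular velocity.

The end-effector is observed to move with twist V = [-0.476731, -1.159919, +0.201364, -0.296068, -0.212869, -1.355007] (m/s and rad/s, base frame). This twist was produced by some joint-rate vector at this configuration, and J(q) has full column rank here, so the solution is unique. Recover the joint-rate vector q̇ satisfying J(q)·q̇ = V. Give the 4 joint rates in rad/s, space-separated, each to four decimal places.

-0.8230 0.0480 -0.5060 0.4130

o_n = [1.0356, -0.2981, 0.2126]
J₁: ẑ×o_n = [0.2981, 1.0356, -0.0000], ω = ẑ
J2: z=[-0.3746, 0.9272, 0.0000] o=[0.4543, 0.1836, 0.3400] → [-0.1181, -0.0477, -0.3585, -0.3746, 0.9272, 0.0000]
J3: z=[-0.0647, -0.0261, 0.9976] o=[0.5653, 0.2284, 0.3484] → [0.5288, 0.4603, 0.0463, -0.0647, -0.0261, 0.9976]
J4: z=[-0.7526, -0.6552, -0.0660] o=[0.6401, 0.1362, 0.4109] → [0.1013, -0.1753, 0.5860, -0.7526, -0.6552, -0.0660]
q̇ = J⁺·V = [-0.8230, 0.0480, -0.5060, 0.4130]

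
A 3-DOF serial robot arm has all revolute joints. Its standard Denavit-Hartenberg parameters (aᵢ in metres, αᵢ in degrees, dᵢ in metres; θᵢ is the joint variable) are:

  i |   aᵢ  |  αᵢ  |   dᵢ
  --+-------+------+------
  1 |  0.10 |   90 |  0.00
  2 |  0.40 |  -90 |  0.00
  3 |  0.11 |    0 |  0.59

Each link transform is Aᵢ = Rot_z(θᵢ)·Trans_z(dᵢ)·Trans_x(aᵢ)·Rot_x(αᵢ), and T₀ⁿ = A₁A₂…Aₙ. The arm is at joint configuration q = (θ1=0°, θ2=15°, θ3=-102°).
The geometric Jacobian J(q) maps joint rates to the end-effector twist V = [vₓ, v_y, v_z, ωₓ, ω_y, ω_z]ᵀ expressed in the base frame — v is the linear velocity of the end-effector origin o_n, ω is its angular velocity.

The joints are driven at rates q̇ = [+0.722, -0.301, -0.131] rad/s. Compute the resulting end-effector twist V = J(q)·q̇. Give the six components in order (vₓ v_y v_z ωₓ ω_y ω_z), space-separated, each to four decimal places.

0.2650 0.2280 -0.0673 0.0339 0.3010 0.5955

o_n = [0.3116, -0.1076, 0.6675]
J₁: ẑ×o_n = [0.1076, 0.3116, -0.0000], ω = ẑ
J2: z=[0.0000, -1.0000, 0.0000] o=[0.1000, 0.0000, 0.0000] → [-0.6675, 0.0000, 0.2116, 0.0000, -1.0000, 0.0000]
J3: z=[-0.2588, -0.0000, 0.9659] o=[0.4864, 0.0000, 0.1035] → [0.1039, -0.0229, 0.0278, -0.2588, -0.0000, 0.9659]
V = J·q̇ = [0.2650, 0.2280, -0.0673, 0.0339, 0.3010, 0.5955]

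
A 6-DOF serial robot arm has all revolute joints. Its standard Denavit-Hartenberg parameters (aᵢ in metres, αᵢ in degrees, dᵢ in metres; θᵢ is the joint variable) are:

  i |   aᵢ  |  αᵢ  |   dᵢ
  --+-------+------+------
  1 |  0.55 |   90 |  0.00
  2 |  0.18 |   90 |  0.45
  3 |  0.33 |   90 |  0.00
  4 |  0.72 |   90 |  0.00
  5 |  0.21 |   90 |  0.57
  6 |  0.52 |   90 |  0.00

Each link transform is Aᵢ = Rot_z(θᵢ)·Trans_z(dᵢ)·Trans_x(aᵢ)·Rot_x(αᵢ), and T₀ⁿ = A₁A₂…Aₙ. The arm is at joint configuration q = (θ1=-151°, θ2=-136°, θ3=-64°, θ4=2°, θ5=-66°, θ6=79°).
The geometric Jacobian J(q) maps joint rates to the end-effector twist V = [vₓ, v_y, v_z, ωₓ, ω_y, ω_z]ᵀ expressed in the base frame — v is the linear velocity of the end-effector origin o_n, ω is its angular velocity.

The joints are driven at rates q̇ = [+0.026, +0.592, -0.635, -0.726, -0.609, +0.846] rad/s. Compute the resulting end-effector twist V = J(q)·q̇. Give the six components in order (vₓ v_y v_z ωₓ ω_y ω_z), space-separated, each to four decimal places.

o_n = [-0.2613, -0.7352, -1.4263]
J₁: ẑ×o_n = [0.7352, -0.2613, 0.0000], ω = ẑ
J2: z=[-0.4848, 0.8746, 0.0000] o=[-0.4810, -0.2666, 0.0000] → [-1.2475, -0.6915, 0.0350, -0.4848, 0.8746, 0.0000]
J3: z=[0.6076, 0.3368, 0.7193] o=[-0.5860, 0.1897, -0.1250] → [0.2271, 1.0241, -0.6713, 0.6076, 0.3368, 0.7193]
J4: z=[-0.3529, -0.6969, 0.6244] o=[-0.3511, -0.0193, -0.2255] → [1.2838, -0.3677, 0.3153, -0.3529, -0.6969, 0.6244]
J5: z=[-0.5824, -0.3587, -0.7295] o=[0.1761, -0.4664, -0.4266] → [0.1625, -0.2631, -0.0004, -0.5824, -0.3587, -0.7295]
J6: z=[-0.5254, 0.8508, 0.0011] o=[-0.0256, -0.5902, -0.9860] → [-0.3744, -0.2316, 0.2767, -0.5254, 0.8508, 0.0011]
V = J·q̇ = [-2.2113, -0.8352, 0.4524, -0.5064, 1.7481, -0.4388]

-2.2113 -0.8352 0.4524 -0.5064 1.7481 -0.4388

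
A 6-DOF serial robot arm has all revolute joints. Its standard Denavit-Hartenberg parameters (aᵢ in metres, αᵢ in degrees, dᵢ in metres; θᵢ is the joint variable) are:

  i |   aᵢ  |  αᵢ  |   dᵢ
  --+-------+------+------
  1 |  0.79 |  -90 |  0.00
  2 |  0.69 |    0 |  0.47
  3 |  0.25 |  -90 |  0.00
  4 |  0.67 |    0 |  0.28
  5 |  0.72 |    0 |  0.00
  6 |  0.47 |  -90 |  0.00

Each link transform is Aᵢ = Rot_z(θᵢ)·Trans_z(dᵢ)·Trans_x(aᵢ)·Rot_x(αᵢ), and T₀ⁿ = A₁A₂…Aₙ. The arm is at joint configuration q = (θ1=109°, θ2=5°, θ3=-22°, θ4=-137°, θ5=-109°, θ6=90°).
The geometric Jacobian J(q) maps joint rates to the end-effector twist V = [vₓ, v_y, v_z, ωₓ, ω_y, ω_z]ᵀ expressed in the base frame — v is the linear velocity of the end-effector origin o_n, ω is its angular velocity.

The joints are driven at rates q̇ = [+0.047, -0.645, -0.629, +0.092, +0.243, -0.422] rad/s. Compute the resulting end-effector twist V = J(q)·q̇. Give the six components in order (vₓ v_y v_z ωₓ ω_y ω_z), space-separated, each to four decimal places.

o_n = [-0.6433, 0.4544, -0.6092]
J₁: ẑ×o_n = [-0.4544, -0.6433, 0.0000], ω = ẑ
J2: z=[-0.9455, -0.3256, 0.0000] o=[-0.2572, 0.7470, 0.0000] → [0.1983, -0.5760, 0.1509, -0.9455, -0.3256, 0.0000]
J3: z=[-0.9455, -0.3256, 0.0000] o=[-0.9254, 1.2439, -0.0601] → [0.1788, -0.5192, 0.8383, -0.9455, -0.3256, 0.0000]
J4: z=[-0.0952, 0.2764, -0.9563] o=[-1.0032, 1.4699, 0.0130] → [-1.1432, -0.4034, -0.0028, -0.0952, 0.2764, -0.9563]
J5: z=[-0.0952, 0.2764, -0.9563] o=[-1.3094, 0.9555, -0.3981] → [-0.5376, -0.6570, -0.1364, -0.0952, 0.2764, -0.9563]
J6: z=[-0.0952, 0.2764, -0.9563] o=[-0.5963, 0.9048, -0.4837] → [-0.4655, 0.0331, 0.0559, -0.0952, 0.2764, -0.9563]
V = J·q̇ = [-0.3011, 0.4571, -0.6817, 1.2129, 0.3907, 0.1302]

-0.3011 0.4571 -0.6817 1.2129 0.3907 0.1302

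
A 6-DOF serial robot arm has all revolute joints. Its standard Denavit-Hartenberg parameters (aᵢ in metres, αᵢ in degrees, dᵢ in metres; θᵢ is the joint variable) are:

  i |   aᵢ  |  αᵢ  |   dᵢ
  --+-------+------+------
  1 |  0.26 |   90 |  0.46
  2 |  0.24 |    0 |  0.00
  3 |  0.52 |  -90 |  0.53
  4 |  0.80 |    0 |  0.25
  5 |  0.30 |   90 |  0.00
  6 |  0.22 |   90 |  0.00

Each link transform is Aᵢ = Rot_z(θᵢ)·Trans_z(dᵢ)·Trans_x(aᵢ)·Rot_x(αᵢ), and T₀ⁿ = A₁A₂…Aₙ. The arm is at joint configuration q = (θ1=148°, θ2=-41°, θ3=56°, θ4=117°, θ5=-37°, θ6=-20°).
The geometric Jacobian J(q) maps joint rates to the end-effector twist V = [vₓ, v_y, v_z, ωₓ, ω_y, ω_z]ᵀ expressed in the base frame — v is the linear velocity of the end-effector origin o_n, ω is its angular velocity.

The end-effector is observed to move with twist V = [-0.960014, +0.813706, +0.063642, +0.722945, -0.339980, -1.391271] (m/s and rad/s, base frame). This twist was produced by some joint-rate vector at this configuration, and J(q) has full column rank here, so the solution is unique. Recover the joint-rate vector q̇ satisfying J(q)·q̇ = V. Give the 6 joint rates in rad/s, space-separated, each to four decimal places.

o_n = [-0.8976, -0.2431, 0.5347]
J₁: ẑ×o_n = [0.2431, -0.8976, 0.0000], ω = ẑ
J2: z=[0.5299, 0.8480, 0.0000] o=[-0.2205, 0.1378, 0.4600] → [0.0634, -0.0396, 0.3724, 0.5299, 0.8480, 0.0000]
J3: z=[0.5299, 0.8480, 0.0000] o=[-0.3741, 0.2338, 0.3025] → [0.1969, -0.1230, 0.1912, 0.5299, 0.8480, 0.0000]
J4: z=[0.2195, -0.1372, 0.9659] o=[-0.5192, 0.9494, 0.4371] → [1.1385, -0.3869, -0.3136, 0.2195, -0.1372, 0.9659]
J5: z=[0.2195, -0.1372, 0.9659] o=[-0.5445, 0.1247, 0.5846] → [0.3622, -0.3301, -0.1292, 0.2195, -0.1372, 0.9659]
J6: z=[-0.7147, 0.6513, 0.2549] o=[-0.7438, -0.0992, 0.5981] → [-0.0046, -0.0845, 0.2031, -0.7147, 0.6513, 0.2549]
q̇ = J⁺·V = [-0.6000, -0.1210, 0.3870, -0.8820, 0.3230, -0.9860]

-0.6000 -0.1210 0.3870 -0.8820 0.3230 -0.9860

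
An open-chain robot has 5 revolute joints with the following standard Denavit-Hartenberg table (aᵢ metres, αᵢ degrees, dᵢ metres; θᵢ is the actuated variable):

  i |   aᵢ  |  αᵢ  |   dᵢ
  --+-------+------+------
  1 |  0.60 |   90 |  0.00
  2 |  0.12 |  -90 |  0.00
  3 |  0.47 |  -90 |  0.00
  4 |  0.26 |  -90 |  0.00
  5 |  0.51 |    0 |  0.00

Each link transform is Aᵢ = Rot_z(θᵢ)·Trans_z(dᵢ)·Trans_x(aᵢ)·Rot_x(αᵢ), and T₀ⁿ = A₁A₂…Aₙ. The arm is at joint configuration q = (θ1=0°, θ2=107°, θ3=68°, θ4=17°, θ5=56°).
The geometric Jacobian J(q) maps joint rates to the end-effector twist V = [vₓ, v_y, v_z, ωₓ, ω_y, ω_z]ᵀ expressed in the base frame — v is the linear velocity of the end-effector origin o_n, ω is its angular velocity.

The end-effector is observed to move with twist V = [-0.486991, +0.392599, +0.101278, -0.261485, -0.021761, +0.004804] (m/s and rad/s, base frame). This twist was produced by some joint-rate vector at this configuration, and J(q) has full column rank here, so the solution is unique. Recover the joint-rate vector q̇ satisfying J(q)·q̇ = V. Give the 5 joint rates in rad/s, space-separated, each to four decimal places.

0.6400 0.4400 -0.1820 0.6490 -0.6460

o_n = [0.4942, 0.7608, 0.8914]
J₁: ẑ×o_n = [-0.7608, 0.4942, 0.0000], ω = ẑ
J2: z=[0.0000, -1.0000, 0.0000] o=[0.6000, 0.0000, 0.0000] → [-0.8914, -0.0000, -0.1058, 0.0000, -1.0000, 0.0000]
J3: z=[-0.9563, -0.0000, -0.2924] o=[0.5649, 0.0000, 0.1148] → [0.2224, 0.7634, -0.7275, -0.9563, -0.0000, -0.2924]
J4: z=[0.2711, 0.3746, -0.8867] o=[0.5134, 0.4358, 0.2831] → [0.5160, -0.1478, 0.0953, 0.2711, 0.3746, -0.8867]
J5: z=[0.9465, -0.2711, 0.1749] o=[0.5589, 0.6663, 0.3944] → [-0.1512, -0.4817, 0.0719, 0.9465, -0.2711, 0.1749]
q̇ = J⁺·V = [0.6400, 0.4400, -0.1820, 0.6490, -0.6460]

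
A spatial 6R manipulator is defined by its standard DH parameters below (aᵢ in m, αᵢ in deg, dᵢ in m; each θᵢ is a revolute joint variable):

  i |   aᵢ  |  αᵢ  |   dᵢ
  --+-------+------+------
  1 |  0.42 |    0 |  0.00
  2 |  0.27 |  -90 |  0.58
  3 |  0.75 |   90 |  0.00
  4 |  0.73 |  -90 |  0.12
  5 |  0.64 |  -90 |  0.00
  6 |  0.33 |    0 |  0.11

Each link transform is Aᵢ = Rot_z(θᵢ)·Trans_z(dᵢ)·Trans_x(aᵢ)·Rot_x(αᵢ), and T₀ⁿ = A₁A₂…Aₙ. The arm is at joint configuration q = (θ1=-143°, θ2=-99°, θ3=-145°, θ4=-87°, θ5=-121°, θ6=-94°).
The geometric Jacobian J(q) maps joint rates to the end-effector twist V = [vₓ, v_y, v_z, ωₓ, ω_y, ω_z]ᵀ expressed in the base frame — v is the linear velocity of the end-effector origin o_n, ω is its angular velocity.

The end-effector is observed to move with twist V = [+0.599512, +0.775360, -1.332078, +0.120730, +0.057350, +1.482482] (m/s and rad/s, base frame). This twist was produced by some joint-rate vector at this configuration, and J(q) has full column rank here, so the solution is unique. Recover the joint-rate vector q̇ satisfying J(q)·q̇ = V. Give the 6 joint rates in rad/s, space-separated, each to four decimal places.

-0.3460 0.2840 -0.8480 -0.8610 0.9270 -0.7780

o_n = [0.5842, -0.9417, 0.6360]
J₁: ẑ×o_n = [0.9417, 0.5842, -0.0000], ω = ẑ
J2: z=[0.0000, 0.0000, 1.0000] o=[-0.3354, -0.2528, 0.0000] → [0.6889, 0.9197, -0.0000, 0.0000, 0.0000, 1.0000]
J3: z=[-0.8829, -0.4695, 0.0000] o=[-0.4622, -0.0144, 0.5800] → [-0.0263, 0.0495, 1.3100, -0.8829, -0.4695, 0.0000]
J4: z=[0.2693, -0.5064, -0.8192] o=[-0.1738, -0.5568, 1.0102] → [-0.1258, -0.5202, 0.2802, 0.2693, -0.5064, -0.8192]
J5: z=[0.3378, -0.7468, 0.5728] o=[0.5169, -0.3030, 0.9338] → [0.5882, 0.1392, -0.1655, 0.3378, -0.7468, 0.5728]
J6: z=[0.9117, 0.1086, -0.3962] o=[0.3674, -0.7229, 0.4745] → [-0.0691, -0.2332, -0.2230, 0.9117, 0.1086, -0.3962]
q̇ = J⁺·V = [-0.3460, 0.2840, -0.8480, -0.8610, 0.9270, -0.7780]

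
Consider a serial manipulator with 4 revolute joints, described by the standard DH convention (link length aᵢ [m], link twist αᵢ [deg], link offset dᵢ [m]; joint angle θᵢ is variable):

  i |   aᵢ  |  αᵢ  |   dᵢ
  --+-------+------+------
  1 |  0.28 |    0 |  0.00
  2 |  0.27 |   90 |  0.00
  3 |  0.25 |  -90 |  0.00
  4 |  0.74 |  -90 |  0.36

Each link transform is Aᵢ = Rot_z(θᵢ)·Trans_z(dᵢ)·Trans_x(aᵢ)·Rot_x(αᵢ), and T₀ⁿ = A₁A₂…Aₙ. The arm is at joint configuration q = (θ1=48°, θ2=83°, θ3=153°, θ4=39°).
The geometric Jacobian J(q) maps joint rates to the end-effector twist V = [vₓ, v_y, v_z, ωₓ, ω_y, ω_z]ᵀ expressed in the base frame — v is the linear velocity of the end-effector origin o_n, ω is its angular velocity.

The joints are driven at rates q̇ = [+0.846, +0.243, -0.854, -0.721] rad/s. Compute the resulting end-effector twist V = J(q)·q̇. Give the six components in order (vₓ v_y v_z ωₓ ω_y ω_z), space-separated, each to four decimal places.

o_n = [0.2483, -0.5719, 0.0538]
J₁: ẑ×o_n = [0.5719, 0.2483, -0.0000], ω = ẑ
J2: z=[0.0000, 0.0000, 1.0000] o=[0.1874, 0.2081, 0.0000] → [0.7799, 0.0609, -0.0000, 0.0000, 0.0000, 1.0000]
J3: z=[0.7547, 0.6561, 0.0000] o=[0.0102, 0.4119, 0.0000] → [0.0353, -0.0406, -0.8986, 0.7547, 0.6561, 0.0000]
J4: z=[0.2978, -0.3426, -0.8910] o=[0.1564, 0.2437, 0.1135] → [-0.7062, -0.0641, -0.2114, 0.2978, -0.3426, -0.8910]
V = J·q̇ = [1.1524, 0.3058, 0.9198, -0.8593, -0.3132, 1.7314]

1.1524 0.3058 0.9198 -0.8593 -0.3132 1.7314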